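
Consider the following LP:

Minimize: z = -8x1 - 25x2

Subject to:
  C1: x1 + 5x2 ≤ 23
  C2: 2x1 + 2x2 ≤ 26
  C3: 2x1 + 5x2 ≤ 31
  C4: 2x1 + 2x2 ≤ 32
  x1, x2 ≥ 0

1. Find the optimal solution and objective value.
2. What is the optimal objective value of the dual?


1. x1 = 8, x2 = 3, z = -139
2. -139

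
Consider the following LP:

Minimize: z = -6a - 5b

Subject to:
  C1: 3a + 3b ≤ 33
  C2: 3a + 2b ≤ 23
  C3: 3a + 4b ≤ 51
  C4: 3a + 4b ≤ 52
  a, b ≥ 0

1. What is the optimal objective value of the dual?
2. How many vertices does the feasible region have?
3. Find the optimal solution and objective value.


1. -56
2. 4
3. a = 1, b = 10, z = -56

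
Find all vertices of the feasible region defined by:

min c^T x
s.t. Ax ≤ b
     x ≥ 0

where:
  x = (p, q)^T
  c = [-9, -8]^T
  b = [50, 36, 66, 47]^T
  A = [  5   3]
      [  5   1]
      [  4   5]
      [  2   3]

(0, 0), (7.2, 0), (5.8, 7), (4, 10), (0, 13.2)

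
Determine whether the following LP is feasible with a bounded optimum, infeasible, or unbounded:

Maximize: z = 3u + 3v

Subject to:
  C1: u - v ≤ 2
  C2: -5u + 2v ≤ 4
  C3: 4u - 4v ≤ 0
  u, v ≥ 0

Unbounded (objective can increase without bound)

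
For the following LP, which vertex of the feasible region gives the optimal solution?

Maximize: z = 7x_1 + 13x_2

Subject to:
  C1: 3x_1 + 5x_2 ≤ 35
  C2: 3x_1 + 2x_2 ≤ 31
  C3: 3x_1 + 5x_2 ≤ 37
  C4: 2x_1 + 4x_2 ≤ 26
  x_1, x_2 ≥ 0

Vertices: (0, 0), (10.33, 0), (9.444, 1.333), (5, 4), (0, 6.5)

Evaluate the objective at each vertex of the feasible region:
  z(0, 0) = 0
  z(10.33, 0) = 72.33
  z(9.444, 1.333) = 83.44
  z(5, 4) = 87  ←
  z(0, 6.5) = 84.5
The maximum is at x_1 = 5, x_2 = 4.

(5, 4)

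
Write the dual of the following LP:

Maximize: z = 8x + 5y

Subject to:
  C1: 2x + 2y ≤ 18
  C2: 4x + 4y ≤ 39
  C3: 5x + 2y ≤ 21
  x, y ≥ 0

Primal max cᵀx s.t. Ax ≤ b, x ≥ 0  →  Dual min bᵀy s.t. Aᵀy ≥ c, y ≥ 0.

Minimize: z = 18y1 + 39y2 + 21y3

Subject to:
  2y1 + 4y2 + 5y3 ≥ 8
  2y1 + 4y2 + 2y3 ≥ 5
  y1, y2, y3 ≥ 0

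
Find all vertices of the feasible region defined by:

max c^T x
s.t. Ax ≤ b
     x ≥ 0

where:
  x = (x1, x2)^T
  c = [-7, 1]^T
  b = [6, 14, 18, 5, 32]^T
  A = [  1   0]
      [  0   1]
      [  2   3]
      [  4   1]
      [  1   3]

(0, 0), (1.25, 0), (0, 5)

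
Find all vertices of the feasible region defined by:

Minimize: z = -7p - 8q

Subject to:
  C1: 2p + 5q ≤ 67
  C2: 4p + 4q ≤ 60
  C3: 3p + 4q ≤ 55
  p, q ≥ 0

(0, 0), (15, 0), (5, 10), (1, 13), (0, 13.4)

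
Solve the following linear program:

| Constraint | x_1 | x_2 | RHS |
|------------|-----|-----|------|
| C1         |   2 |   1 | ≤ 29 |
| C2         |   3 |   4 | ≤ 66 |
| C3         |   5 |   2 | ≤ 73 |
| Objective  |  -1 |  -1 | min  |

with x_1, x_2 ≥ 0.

Evaluate the objective at each vertex of the feasible region:
  z(0, 0) = 0
  z(14.5, 0) = -14.5
  z(10, 9) = -19  ←
  z(0, 16.5) = -16.5
The minimum is at x_1 = 10, x_2 = 9.

x_1 = 10, x_2 = 9, z = -19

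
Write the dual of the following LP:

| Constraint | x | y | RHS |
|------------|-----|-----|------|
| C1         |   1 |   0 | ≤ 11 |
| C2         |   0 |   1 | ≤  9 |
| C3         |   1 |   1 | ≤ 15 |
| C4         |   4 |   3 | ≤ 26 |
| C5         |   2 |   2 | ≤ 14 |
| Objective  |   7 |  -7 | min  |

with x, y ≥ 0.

Primal min cᵀx s.t. Ax ≤ b, x ≥ 0  →  Dual max −bᵀy s.t. Aᵀy ≥ −c, y ≥ 0.

Maximize: z = -11y1 - 9y2 - 15y3 - 26y4 - 14y5

Subject to:
  y1 + y3 + 4y4 + 2y5 ≥ -7
  y2 + y3 + 3y4 + 2y5 ≥ 7
  y1, y2, y3, y4, y5 ≥ 0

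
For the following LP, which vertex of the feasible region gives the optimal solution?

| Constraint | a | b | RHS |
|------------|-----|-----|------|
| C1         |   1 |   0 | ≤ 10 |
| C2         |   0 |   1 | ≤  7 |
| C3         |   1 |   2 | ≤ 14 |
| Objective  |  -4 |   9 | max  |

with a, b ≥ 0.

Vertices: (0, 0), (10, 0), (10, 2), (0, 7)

Evaluate the objective at each vertex of the feasible region:
  z(0, 0) = 0
  z(10, 0) = -40
  z(10, 2) = -22
  z(0, 7) = 63  ←
The maximum is at a = 0, b = 7.

(0, 7)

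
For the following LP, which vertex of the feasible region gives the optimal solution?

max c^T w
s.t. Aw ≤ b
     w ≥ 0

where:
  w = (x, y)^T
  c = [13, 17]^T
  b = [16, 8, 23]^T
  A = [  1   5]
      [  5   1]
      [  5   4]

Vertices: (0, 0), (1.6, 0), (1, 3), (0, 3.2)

Evaluate the objective at each vertex of the feasible region:
  z(0, 0) = 0
  z(1.6, 0) = 20.8
  z(1, 3) = 64  ←
  z(0, 3.2) = 54.4
The maximum is at x = 1, y = 3.

(1, 3)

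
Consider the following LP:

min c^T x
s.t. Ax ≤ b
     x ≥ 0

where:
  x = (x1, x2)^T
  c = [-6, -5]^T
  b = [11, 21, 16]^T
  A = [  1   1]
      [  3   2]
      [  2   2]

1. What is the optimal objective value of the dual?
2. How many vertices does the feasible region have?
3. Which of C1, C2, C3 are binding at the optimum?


1. -45
2. 4
3. C2, C3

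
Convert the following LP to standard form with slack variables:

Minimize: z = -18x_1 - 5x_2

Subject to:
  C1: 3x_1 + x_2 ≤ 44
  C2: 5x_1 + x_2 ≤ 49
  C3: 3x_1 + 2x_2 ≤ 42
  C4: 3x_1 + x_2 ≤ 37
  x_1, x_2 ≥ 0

min z = -18x_1 - 5x_2

s.t.
  3x_1 + x_2 + s1 = 44
  5x_1 + x_2 + s2 = 49
  3x_1 + 2x_2 + s3 = 42
  3x_1 + x_2 + s4 = 37
  x_1, x_2, s1, s2, s3, s4 ≥ 0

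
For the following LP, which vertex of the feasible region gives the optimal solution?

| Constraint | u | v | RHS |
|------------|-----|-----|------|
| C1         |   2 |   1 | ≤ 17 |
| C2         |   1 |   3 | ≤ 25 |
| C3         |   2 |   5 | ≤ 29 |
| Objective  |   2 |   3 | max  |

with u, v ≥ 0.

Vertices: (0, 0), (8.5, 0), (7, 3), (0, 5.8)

Evaluate the objective at each vertex of the feasible region:
  z(0, 0) = 0
  z(8.5, 0) = 17
  z(7, 3) = 23  ←
  z(0, 5.8) = 17.4
The maximum is at u = 7, v = 3.

(7, 3)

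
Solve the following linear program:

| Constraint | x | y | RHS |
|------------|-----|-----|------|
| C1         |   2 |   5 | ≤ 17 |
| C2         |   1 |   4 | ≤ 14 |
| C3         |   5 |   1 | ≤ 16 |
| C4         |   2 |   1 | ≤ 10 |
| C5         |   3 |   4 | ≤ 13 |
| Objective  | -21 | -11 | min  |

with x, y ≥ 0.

Evaluate the objective at each vertex of the feasible region:
  z(0, 0) = 0
  z(3.2, 0) = -67.2
  z(3, 1) = -74  ←
  z(0, 3.25) = -35.75
The minimum is at x = 3, y = 1.

x = 3, y = 1, z = -74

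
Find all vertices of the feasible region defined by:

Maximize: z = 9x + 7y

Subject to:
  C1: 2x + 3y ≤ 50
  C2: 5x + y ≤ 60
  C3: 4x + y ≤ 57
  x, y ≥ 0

(0, 0), (12, 0), (10, 10), (0, 16.67)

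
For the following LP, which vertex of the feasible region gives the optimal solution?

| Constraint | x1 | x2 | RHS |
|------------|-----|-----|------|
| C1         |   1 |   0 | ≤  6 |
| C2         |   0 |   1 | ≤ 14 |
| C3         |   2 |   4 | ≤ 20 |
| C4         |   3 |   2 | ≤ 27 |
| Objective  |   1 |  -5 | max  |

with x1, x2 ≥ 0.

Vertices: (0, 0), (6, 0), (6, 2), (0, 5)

Evaluate the objective at each vertex of the feasible region:
  z(0, 0) = 0
  z(6, 0) = 6  ←
  z(6, 2) = -4
  z(0, 5) = -25
The maximum is at x1 = 6, x2 = 0.

(6, 0)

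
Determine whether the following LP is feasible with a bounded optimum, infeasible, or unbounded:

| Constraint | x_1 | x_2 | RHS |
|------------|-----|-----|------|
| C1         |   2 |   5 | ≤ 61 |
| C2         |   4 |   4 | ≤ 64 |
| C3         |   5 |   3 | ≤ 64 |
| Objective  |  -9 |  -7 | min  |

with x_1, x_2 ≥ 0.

Feasible with a bounded optimal solution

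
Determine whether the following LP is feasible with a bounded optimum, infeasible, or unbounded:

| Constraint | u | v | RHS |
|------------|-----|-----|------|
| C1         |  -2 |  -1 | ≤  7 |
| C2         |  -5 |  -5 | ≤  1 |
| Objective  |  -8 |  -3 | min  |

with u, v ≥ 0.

Unbounded (objective can decrease without bound)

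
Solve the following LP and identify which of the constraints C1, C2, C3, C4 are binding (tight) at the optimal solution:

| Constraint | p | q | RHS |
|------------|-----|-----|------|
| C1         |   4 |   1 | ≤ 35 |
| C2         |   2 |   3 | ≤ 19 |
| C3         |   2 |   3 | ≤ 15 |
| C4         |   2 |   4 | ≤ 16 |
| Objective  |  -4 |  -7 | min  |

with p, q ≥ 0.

At p = 6, q = 1, compute slack b - a·x for each constraint:
  C1: 35 − 25 = 10  (slack)
  C2: 19 − 15 = 4  (slack)
  C3: 15 − 15 = 0  (binding)
  C4: 16 − 16 = 0  (binding)

Optimal: p = 6, q = 1
Binding: C3, C4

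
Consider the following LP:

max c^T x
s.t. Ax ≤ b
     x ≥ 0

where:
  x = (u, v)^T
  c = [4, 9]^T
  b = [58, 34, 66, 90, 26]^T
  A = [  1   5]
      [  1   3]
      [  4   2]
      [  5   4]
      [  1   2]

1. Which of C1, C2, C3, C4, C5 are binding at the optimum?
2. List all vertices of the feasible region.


1. C2, C5
2. (0, 0), (16.5, 0), (14, 5), (12.67, 6.667), (10, 8), (0, 11.33)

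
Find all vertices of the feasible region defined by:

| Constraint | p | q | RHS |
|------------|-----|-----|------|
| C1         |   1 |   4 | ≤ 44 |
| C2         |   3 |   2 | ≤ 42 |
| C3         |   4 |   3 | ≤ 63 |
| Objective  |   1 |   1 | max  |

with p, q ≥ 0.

(0, 0), (14, 0), (8, 9), (0, 11)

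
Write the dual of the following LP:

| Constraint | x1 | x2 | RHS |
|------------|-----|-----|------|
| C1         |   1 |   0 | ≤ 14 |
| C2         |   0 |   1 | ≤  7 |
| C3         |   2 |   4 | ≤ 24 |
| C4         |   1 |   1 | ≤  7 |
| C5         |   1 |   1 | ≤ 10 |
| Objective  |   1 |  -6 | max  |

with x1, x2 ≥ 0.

Primal max cᵀx s.t. Ax ≤ b, x ≥ 0  →  Dual min bᵀy s.t. Aᵀy ≥ c, y ≥ 0.

Minimize: z = 14y1 + 7y2 + 24y3 + 7y4 + 10y5

Subject to:
  y1 + 2y3 + y4 + y5 ≥ 1
  y2 + 4y3 + y4 + y5 ≥ -6
  y1, y2, y3, y4, y5 ≥ 0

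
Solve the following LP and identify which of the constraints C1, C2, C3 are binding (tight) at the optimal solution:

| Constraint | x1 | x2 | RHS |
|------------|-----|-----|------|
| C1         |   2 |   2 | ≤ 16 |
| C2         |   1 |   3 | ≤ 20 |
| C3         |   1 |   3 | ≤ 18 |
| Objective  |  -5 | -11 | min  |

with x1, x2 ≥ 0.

At x1 = 3, x2 = 5, compute slack b - a·x for each constraint:
  C1: 16 − 16 = 0  (binding)
  C2: 20 − 18 = 2  (slack)
  C3: 18 − 18 = 0  (binding)

Optimal: x1 = 3, x2 = 5
Binding: C1, C3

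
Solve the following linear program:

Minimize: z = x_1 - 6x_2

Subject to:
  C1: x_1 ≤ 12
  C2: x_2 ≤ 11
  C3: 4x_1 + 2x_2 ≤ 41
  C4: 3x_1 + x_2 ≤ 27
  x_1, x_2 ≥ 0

Evaluate the objective at each vertex of the feasible region:
  z(0, 0) = 0
  z(9, 0) = 9
  z(6.5, 7.5) = -38.5
  z(4.75, 11) = -61.25
  z(0, 11) = -66  ←
The minimum is at x_1 = 0, x_2 = 11.

x_1 = 0, x_2 = 11, z = -66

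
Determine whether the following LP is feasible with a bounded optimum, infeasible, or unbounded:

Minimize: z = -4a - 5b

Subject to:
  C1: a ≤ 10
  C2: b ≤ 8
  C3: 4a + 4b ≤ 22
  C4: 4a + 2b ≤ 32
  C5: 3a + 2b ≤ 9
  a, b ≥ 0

Feasible with a bounded optimal solution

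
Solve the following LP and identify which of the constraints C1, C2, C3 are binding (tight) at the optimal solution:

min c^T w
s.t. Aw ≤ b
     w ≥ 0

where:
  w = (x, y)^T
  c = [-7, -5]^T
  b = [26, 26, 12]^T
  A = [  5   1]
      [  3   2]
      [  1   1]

At x = 2, y = 10, compute slack b - a·x for each constraint:
  C1: 26 − 20 = 6  (slack)
  C2: 26 − 26 = 0  (binding)
  C3: 12 − 12 = 0  (binding)

Optimal: x = 2, y = 10
Binding: C2, C3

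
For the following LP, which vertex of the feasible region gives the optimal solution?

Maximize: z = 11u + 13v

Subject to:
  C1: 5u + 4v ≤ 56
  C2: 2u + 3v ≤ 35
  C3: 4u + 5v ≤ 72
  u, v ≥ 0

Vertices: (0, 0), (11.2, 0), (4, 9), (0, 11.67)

Evaluate the objective at each vertex of the feasible region:
  z(0, 0) = 0
  z(11.2, 0) = 123.2
  z(4, 9) = 161  ←
  z(0, 11.67) = 151.7
The maximum is at u = 4, v = 9.

(4, 9)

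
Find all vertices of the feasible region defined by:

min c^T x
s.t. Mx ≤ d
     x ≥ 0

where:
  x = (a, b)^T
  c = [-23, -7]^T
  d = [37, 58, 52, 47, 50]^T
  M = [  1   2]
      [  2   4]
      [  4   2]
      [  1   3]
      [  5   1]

(0, 0), (10, 0), (8, 10), (7.667, 10.67), (0, 14.5)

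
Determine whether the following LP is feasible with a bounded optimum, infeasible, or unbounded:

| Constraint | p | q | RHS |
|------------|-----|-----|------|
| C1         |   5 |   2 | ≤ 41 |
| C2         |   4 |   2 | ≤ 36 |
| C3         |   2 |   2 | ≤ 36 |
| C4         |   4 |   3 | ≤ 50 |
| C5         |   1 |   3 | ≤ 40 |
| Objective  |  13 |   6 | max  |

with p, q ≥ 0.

Feasible with a bounded optimal solution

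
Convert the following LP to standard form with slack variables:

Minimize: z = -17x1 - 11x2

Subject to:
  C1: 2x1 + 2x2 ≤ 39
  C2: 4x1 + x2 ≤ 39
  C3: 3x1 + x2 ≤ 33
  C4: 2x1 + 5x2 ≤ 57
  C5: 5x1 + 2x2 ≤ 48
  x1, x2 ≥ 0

min z = -17x1 - 11x2

s.t.
  2x1 + 2x2 + s1 = 39
  4x1 + x2 + s2 = 39
  3x1 + x2 + s3 = 33
  2x1 + 5x2 + s4 = 57
  5x1 + 2x2 + s5 = 48
  x1, x2, s1, s2, s3, s4, s5 ≥ 0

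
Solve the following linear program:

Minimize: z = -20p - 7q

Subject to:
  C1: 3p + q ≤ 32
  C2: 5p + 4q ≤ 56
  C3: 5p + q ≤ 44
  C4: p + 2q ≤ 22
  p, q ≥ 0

Evaluate the objective at each vertex of the feasible region:
  z(0, 0) = 0
  z(8.8, 0) = -176
  z(8, 4) = -188  ←
  z(4, 9) = -143
  z(0, 11) = -77
The minimum is at p = 8, q = 4.

p = 8, q = 4, z = -188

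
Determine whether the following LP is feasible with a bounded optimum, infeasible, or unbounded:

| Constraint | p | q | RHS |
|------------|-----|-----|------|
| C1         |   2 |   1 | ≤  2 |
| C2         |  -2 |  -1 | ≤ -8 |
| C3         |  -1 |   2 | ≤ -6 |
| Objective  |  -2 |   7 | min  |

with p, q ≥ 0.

Infeasible (no feasible solution exists)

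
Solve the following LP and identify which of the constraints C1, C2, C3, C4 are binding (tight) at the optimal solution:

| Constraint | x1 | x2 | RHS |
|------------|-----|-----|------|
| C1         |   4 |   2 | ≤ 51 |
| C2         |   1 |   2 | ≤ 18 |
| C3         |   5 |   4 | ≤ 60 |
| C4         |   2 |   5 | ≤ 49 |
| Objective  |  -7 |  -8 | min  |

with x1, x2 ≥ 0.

At x1 = 8, x2 = 5, compute slack b - a·x for each constraint:
  C1: 51 − 42 = 9  (slack)
  C2: 18 − 18 = 0  (binding)
  C3: 60 − 60 = 0  (binding)
  C4: 49 − 41 = 8  (slack)

Optimal: x1 = 8, x2 = 5
Binding: C2, C3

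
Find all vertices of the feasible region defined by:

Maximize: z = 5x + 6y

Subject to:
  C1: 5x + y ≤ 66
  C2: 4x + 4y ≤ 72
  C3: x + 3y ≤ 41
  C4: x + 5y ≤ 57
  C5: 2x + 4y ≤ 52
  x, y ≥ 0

(0, 0), (13.2, 0), (12, 6), (10, 8), (5.333, 10.33), (0, 11.4)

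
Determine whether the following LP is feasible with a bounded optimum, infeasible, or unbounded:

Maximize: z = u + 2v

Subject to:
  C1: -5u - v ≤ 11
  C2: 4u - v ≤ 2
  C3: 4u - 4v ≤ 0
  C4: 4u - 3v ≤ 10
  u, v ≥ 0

Unbounded (objective can increase without bound)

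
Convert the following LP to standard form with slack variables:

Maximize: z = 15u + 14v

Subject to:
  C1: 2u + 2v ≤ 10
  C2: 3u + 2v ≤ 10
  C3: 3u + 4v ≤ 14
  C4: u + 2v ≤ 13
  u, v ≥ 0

max z = 15u + 14v

s.t.
  2u + 2v + s1 = 10
  3u + 2v + s2 = 10
  3u + 4v + s3 = 14
  u + 2v + s4 = 13
  u, v, s1, s2, s3, s4 ≥ 0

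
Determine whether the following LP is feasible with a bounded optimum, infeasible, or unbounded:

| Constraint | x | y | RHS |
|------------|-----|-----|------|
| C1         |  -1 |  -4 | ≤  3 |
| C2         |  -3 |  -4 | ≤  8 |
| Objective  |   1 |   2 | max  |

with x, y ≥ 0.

Unbounded (objective can increase without bound)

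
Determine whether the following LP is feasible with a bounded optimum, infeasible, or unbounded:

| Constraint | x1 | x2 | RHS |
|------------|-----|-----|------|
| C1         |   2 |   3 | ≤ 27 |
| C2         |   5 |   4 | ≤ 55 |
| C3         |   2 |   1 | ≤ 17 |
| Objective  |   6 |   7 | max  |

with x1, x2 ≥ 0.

Feasible with a bounded optimal solution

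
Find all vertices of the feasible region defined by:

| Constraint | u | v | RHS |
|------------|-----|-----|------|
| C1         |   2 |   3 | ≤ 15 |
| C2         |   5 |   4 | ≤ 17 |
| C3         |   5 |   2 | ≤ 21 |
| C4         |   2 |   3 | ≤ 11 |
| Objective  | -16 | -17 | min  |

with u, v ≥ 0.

(0, 0), (3.4, 0), (1, 3), (0, 3.667)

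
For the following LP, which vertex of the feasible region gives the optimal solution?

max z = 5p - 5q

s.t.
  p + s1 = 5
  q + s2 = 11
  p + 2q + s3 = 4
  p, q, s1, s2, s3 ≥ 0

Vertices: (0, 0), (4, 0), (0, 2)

Evaluate the objective at each vertex of the feasible region:
  z(0, 0) = 0
  z(4, 0) = 20  ←
  z(0, 2) = -10
The maximum is at p = 4, q = 0.

(4, 0)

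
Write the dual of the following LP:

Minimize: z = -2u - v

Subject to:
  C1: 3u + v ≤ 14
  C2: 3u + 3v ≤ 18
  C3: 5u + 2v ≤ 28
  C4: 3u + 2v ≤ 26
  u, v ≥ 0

Primal min cᵀx s.t. Ax ≤ b, x ≥ 0  →  Dual max −bᵀy s.t. Aᵀy ≥ −c, y ≥ 0.

Maximize: z = -14y1 - 18y2 - 28y3 - 26y4

Subject to:
  3y1 + 3y2 + 5y3 + 3y4 ≥ 2
  y1 + 3y2 + 2y3 + 2y4 ≥ 1
  y1, y2, y3, y4 ≥ 0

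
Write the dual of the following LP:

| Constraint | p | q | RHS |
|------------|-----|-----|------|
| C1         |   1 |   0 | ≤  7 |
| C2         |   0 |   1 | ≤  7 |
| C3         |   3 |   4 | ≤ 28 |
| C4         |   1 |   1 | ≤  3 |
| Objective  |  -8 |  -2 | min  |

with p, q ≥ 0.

Primal min cᵀx s.t. Ax ≤ b, x ≥ 0  →  Dual max −bᵀy s.t. Aᵀy ≥ −c, y ≥ 0.

Maximize: z = -7y1 - 7y2 - 28y3 - 3y4

Subject to:
  y1 + 3y3 + y4 ≥ 8
  y2 + 4y3 + y4 ≥ 2
  y1, y2, y3, y4 ≥ 0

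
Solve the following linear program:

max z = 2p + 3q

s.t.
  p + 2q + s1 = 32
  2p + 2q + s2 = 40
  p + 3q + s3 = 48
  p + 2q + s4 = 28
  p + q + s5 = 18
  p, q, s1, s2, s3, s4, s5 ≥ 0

Evaluate the objective at each vertex of the feasible region:
  z(0, 0) = 0
  z(18, 0) = 36
  z(8, 10) = 46  ←
  z(0, 14) = 42
The maximum is at p = 8, q = 10.

p = 8, q = 10, z = 46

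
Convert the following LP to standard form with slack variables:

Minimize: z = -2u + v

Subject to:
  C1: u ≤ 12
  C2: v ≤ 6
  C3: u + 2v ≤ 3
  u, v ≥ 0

min z = -2u + v

s.t.
  u + s1 = 12
  v + s2 = 6
  u + 2v + s3 = 3
  u, v, s1, s2, s3 ≥ 0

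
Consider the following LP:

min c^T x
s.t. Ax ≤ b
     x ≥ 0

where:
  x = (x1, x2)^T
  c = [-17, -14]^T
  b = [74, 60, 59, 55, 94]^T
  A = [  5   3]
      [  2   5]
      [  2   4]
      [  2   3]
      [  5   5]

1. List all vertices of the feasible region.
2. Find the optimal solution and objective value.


1. (0, 0), (14.8, 0), (10, 8), (0, 12)
2. x1 = 10, x2 = 8, z = -282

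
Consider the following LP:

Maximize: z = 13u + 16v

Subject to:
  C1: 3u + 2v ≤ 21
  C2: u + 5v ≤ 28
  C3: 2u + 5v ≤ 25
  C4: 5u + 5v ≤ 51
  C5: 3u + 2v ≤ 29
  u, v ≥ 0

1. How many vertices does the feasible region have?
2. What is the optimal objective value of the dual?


1. 4
2. 113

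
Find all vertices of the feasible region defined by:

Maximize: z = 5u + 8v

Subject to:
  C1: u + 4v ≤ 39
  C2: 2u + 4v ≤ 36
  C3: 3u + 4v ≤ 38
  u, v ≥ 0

(0, 0), (12.67, 0), (2, 8), (0, 9)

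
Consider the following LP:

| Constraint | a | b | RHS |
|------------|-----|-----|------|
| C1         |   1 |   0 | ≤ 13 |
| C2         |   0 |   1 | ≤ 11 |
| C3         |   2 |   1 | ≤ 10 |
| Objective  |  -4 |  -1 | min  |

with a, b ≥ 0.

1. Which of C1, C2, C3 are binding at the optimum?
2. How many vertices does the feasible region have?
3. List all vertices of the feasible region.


1. C3
2. 3
3. (0, 0), (5, 0), (0, 10)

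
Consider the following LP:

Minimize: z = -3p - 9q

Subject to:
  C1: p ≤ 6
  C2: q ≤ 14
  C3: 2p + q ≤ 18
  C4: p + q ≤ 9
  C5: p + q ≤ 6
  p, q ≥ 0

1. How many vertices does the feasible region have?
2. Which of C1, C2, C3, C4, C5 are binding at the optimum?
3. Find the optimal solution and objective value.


1. 3
2. C5
3. p = 0, q = 6, z = -54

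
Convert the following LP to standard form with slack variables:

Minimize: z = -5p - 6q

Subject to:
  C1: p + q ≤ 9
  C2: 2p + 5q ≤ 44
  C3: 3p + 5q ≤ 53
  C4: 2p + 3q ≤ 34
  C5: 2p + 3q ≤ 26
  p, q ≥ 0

min z = -5p - 6q

s.t.
  p + q + s1 = 9
  2p + 5q + s2 = 44
  3p + 5q + s3 = 53
  2p + 3q + s4 = 34
  2p + 3q + s5 = 26
  p, q, s1, s2, s3, s4, s5 ≥ 0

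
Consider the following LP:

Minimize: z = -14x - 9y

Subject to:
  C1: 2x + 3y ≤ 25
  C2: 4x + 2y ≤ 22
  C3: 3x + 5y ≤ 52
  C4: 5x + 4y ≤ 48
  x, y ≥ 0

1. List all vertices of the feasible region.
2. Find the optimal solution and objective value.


1. (0, 0), (5.5, 0), (2, 7), (0, 8.333)
2. x = 2, y = 7, z = -91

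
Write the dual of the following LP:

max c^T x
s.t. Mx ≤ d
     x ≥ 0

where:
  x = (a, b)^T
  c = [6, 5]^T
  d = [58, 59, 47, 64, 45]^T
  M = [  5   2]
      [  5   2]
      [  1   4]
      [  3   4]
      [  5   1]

Primal max cᵀx s.t. Ax ≤ b, x ≥ 0  →  Dual min bᵀy s.t. Aᵀy ≥ c, y ≥ 0.

Minimize: z = 58y1 + 59y2 + 47y3 + 64y4 + 45y5

Subject to:
  5y1 + 5y2 + y3 + 3y4 + 5y5 ≥ 6
  2y1 + 2y2 + 4y3 + 4y4 + y5 ≥ 5
  y1, y2, y3, y4, y5 ≥ 0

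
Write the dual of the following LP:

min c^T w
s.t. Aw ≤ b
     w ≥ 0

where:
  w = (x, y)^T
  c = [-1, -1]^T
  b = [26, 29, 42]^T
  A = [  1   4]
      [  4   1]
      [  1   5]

Primal min cᵀx s.t. Ax ≤ b, x ≥ 0  →  Dual max −bᵀy s.t. Aᵀy ≥ −c, y ≥ 0.

Maximize: z = -26y1 - 29y2 - 42y3

Subject to:
  y1 + 4y2 + y3 ≥ 1
  4y1 + y2 + 5y3 ≥ 1
  y1, y2, y3 ≥ 0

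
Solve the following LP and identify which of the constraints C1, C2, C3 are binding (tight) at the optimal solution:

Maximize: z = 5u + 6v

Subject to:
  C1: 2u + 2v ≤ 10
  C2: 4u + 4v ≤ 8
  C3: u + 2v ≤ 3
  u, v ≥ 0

At u = 1, v = 1, compute slack b - a·x for each constraint:
  C1: 10 − 4 = 6  (slack)
  C2: 8 − 8 = 0  (binding)
  C3: 3 − 3 = 0  (binding)

Optimal: u = 1, v = 1
Binding: C2, C3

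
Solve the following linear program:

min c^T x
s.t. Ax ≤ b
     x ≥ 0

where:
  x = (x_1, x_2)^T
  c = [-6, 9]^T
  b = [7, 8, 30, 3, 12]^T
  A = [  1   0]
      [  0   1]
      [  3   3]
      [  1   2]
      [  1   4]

Evaluate the objective at each vertex of the feasible region:
  z(0, 0) = 0
  z(3, 0) = -18  ←
  z(0, 1.5) = 13.5
The minimum is at x_1 = 3, x_2 = 0.

x_1 = 3, x_2 = 0, z = -18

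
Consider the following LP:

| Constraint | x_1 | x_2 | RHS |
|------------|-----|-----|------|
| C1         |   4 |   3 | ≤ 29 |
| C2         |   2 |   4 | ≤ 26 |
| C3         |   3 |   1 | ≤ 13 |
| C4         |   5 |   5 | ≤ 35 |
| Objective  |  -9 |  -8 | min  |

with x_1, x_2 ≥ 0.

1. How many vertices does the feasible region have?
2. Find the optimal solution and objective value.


1. 5
2. x_1 = 3, x_2 = 4, z = -59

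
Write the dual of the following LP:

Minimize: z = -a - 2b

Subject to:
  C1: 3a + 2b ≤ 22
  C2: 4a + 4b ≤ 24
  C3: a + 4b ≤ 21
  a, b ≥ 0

Primal min cᵀx s.t. Ax ≤ b, x ≥ 0  →  Dual max −bᵀy s.t. Aᵀy ≥ −c, y ≥ 0.

Maximize: z = -22y1 - 24y2 - 21y3

Subject to:
  3y1 + 4y2 + y3 ≥ 1
  2y1 + 4y2 + 4y3 ≥ 2
  y1, y2, y3 ≥ 0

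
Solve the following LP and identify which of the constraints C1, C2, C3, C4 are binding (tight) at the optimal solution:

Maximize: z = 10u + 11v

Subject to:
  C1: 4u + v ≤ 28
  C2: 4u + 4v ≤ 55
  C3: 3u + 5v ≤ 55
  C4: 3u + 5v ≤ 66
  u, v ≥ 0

At u = 5, v = 8, compute slack b - a·x for each constraint:
  C1: 28 − 28 = 0  (binding)
  C2: 55 − 52 = 3  (slack)
  C3: 55 − 55 = 0  (binding)
  C4: 66 − 55 = 11  (slack)

Optimal: u = 5, v = 8
Binding: C1, C3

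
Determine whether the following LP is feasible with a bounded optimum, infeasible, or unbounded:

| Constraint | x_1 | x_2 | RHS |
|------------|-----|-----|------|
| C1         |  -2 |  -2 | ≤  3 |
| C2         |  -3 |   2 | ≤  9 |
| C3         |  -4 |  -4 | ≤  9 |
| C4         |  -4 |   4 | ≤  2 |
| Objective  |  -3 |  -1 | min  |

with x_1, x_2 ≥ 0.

Unbounded (objective can decrease without bound)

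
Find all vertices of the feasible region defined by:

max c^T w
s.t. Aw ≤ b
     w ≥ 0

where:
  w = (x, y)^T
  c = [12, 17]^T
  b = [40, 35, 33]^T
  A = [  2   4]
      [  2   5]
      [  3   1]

(0, 0), (11, 0), (10, 3), (0, 7)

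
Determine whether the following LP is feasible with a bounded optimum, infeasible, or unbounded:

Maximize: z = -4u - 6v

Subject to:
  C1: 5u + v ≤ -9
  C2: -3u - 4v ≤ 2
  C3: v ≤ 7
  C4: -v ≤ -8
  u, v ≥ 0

Infeasible (no feasible solution exists)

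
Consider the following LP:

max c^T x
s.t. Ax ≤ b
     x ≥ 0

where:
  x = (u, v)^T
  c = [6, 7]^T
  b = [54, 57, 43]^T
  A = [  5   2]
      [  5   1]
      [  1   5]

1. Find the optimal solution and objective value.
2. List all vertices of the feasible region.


1. u = 8, v = 7, z = 97
2. (0, 0), (10.8, 0), (8, 7), (0, 8.6)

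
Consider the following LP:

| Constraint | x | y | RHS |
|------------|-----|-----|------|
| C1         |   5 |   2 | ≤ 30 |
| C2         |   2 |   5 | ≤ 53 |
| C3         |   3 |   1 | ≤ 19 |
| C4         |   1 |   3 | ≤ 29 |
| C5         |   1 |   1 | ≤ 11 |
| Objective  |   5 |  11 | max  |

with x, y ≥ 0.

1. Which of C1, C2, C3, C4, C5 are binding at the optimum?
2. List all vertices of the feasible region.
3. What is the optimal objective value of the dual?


1. C4, C5
2. (0, 0), (6, 0), (2.667, 8.333), (2, 9), (0, 9.667)
3. 109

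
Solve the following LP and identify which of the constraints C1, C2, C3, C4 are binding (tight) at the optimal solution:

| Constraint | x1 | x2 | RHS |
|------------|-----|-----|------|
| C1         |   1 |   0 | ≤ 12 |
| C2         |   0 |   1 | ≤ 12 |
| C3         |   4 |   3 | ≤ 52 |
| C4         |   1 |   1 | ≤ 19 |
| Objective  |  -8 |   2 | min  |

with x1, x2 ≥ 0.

At x1 = 12, x2 = 0, compute slack b - a·x for each constraint:
  C1: 12 − 12 = 0  (binding)
  C2: 12 − 0 = 12  (slack)
  C3: 52 − 48 = 4  (slack)
  C4: 19 − 12 = 7  (slack)

Optimal: x1 = 12, x2 = 0
Binding: C1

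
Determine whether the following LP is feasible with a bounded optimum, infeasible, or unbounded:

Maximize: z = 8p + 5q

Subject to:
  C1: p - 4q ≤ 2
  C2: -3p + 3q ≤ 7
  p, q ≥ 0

Unbounded (objective can increase without bound)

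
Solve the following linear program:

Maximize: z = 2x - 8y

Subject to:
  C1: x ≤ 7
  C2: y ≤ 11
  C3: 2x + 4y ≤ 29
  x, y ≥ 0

Evaluate the objective at each vertex of the feasible region:
  z(0, 0) = 0
  z(7, 0) = 14  ←
  z(7, 3.75) = -16
  z(0, 7.25) = -58
The maximum is at x = 7, y = 0.

x = 7, y = 0, z = 14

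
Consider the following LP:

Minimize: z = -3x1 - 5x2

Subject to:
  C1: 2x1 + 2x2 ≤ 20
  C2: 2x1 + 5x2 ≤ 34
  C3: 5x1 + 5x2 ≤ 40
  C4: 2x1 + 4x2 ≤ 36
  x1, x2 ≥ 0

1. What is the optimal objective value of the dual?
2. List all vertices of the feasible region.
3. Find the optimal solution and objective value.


1. -36
2. (0, 0), (8, 0), (2, 6), (0, 6.8)
3. x1 = 2, x2 = 6, z = -36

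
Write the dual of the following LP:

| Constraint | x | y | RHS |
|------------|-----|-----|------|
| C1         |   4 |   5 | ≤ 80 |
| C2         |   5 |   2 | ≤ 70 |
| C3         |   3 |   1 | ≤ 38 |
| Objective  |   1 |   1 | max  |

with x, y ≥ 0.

Primal max cᵀx s.t. Ax ≤ b, x ≥ 0  →  Dual min bᵀy s.t. Aᵀy ≥ c, y ≥ 0.

Minimize: z = 80y1 + 70y2 + 38y3

Subject to:
  4y1 + 5y2 + 3y3 ≥ 1
  5y1 + 2y2 + y3 ≥ 1
  y1, y2, y3 ≥ 0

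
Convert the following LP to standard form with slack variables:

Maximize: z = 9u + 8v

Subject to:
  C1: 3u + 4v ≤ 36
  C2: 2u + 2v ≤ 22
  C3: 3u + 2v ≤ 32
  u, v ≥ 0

max z = 9u + 8v

s.t.
  3u + 4v + s1 = 36
  2u + 2v + s2 = 22
  3u + 2v + s3 = 32
  u, v, s1, s2, s3 ≥ 0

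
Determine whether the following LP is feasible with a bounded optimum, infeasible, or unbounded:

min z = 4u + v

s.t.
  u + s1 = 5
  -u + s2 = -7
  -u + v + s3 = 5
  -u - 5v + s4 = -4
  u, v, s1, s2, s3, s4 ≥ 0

Infeasible (no feasible solution exists)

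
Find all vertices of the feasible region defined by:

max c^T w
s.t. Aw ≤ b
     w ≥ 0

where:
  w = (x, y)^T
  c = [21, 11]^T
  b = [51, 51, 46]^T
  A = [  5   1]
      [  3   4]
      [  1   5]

(0, 0), (10.2, 0), (9, 6), (6.455, 7.909), (0, 9.2)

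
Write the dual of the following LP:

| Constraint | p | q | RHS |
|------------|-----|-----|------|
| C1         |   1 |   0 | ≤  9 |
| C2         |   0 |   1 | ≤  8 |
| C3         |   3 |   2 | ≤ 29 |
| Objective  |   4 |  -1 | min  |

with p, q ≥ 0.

Primal min cᵀx s.t. Ax ≤ b, x ≥ 0  →  Dual max −bᵀy s.t. Aᵀy ≥ −c, y ≥ 0.

Maximize: z = -9y1 - 8y2 - 29y3

Subject to:
  y1 + 3y3 ≥ -4
  y2 + 2y3 ≥ 1
  y1, y2, y3 ≥ 0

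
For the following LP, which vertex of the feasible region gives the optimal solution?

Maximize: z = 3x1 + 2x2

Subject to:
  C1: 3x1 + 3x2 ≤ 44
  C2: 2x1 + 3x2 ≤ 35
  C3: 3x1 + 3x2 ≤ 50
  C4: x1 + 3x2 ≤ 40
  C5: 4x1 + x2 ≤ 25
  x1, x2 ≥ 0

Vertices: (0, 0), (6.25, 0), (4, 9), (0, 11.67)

Evaluate the objective at each vertex of the feasible region:
  z(0, 0) = 0
  z(6.25, 0) = 18.75
  z(4, 9) = 30  ←
  z(0, 11.67) = 23.33
The maximum is at x1 = 4, x2 = 9.

(4, 9)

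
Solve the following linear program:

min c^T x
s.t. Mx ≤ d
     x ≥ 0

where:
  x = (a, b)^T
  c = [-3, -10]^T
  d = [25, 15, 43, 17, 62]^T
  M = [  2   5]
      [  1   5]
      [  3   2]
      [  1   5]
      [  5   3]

Evaluate the objective at each vertex of the feasible region:
  z(0, 0) = 0
  z(12.4, 0) = -37.2
  z(12.37, 0.05263) = -37.63
  z(10, 1) = -40  ←
  z(0, 3) = -30
The minimum is at a = 10, b = 1.

a = 10, b = 1, z = -40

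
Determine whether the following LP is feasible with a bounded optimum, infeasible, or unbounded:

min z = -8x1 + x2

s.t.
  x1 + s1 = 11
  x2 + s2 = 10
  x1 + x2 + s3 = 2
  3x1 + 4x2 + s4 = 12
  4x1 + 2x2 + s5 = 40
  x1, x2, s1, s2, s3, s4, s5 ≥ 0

Feasible with a bounded optimal solution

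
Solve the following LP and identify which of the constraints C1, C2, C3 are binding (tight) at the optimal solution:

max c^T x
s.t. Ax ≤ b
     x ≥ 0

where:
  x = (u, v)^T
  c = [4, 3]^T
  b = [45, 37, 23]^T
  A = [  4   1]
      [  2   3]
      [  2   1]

At u = 8, v = 7, compute slack b - a·x for each constraint:
  C1: 45 − 39 = 6  (slack)
  C2: 37 − 37 = 0  (binding)
  C3: 23 − 23 = 0  (binding)

Optimal: u = 8, v = 7
Binding: C2, C3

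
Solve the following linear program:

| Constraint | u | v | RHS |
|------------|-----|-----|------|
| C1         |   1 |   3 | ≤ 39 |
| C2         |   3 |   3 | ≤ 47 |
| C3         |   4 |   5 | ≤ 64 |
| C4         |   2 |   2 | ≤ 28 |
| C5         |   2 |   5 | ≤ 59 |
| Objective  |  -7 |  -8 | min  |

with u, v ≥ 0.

Evaluate the objective at each vertex of the feasible region:
  z(0, 0) = 0
  z(14, 0) = -98
  z(6, 8) = -106  ←
  z(2.5, 10.8) = -103.9
  z(0, 11.8) = -94.4
The minimum is at u = 6, v = 8.

u = 6, v = 8, z = -106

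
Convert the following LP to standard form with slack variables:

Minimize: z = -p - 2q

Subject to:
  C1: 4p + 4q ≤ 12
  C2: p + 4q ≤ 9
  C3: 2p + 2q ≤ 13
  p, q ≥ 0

min z = -p - 2q

s.t.
  4p + 4q + s1 = 12
  p + 4q + s2 = 9
  2p + 2q + s3 = 13
  p, q, s1, s2, s3 ≥ 0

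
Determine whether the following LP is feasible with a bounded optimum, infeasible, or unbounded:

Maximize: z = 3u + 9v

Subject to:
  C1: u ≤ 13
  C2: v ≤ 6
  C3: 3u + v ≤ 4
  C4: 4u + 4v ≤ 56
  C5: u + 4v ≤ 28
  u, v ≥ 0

Feasible with a bounded optimal solution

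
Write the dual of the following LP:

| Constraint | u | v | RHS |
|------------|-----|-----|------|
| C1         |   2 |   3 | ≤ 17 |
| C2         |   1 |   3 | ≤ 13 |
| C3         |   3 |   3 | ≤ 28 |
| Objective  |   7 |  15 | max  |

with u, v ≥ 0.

Primal max cᵀx s.t. Ax ≤ b, x ≥ 0  →  Dual min bᵀy s.t. Aᵀy ≥ c, y ≥ 0.

Minimize: z = 17y1 + 13y2 + 28y3

Subject to:
  2y1 + y2 + 3y3 ≥ 7
  3y1 + 3y2 + 3y3 ≥ 15
  y1, y2, y3 ≥ 0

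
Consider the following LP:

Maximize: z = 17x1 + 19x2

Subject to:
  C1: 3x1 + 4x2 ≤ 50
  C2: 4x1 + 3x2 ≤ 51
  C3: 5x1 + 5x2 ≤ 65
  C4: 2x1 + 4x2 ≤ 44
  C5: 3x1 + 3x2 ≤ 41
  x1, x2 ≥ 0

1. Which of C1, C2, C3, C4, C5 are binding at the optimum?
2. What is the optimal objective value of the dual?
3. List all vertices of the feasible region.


1. C3, C4
2. 239
3. (0, 0), (12.75, 0), (12, 1), (4, 9), (0, 11)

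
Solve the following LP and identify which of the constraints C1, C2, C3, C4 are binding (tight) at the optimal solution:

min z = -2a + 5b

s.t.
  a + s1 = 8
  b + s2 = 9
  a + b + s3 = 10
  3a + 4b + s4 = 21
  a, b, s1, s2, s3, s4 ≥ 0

At a = 7, b = 0, compute slack b - a·x for each constraint:
  C1: 8 − 7 = 1  (slack)
  C2: 9 − 0 = 9  (slack)
  C3: 10 − 7 = 3  (slack)
  C4: 21 − 21 = 0  (binding)

Optimal: a = 7, b = 0
Binding: C4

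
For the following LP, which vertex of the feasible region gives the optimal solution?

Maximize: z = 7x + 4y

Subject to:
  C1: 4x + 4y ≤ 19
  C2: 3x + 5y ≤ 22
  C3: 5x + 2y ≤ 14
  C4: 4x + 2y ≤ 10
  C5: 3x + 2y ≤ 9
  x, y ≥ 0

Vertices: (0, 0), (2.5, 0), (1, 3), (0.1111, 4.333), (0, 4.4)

Evaluate the objective at each vertex of the feasible region:
  z(0, 0) = 0
  z(2.5, 0) = 17.5
  z(1, 3) = 19  ←
  z(0.1111, 4.333) = 18.11
  z(0, 4.4) = 17.6
The maximum is at x = 1, y = 3.

(1, 3)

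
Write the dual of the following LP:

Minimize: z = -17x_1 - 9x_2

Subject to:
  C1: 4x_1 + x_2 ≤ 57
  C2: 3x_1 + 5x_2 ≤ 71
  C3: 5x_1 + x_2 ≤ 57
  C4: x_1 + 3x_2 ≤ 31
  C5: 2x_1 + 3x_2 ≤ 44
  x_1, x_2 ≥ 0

Primal min cᵀx s.t. Ax ≤ b, x ≥ 0  →  Dual max −bᵀy s.t. Aᵀy ≥ −c, y ≥ 0.

Maximize: z = -57y1 - 71y2 - 57y3 - 31y4 - 44y5

Subject to:
  4y1 + 3y2 + 5y3 + y4 + 2y5 ≥ 17
  y1 + 5y2 + y3 + 3y4 + 3y5 ≥ 9
  y1, y2, y3, y4, y5 ≥ 0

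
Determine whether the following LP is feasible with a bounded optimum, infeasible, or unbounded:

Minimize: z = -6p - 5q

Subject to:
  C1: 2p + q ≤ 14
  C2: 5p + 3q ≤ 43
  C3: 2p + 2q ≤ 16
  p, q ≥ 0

Feasible with a bounded optimal solution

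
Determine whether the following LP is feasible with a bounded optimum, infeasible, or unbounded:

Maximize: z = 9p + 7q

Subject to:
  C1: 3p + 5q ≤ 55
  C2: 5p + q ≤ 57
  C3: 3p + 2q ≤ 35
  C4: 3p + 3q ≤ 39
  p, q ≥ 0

Feasible with a bounded optimal solution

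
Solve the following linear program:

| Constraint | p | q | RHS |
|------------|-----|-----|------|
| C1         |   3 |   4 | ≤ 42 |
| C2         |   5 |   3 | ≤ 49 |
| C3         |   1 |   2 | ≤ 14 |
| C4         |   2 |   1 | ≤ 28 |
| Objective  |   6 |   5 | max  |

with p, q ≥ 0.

Evaluate the objective at each vertex of the feasible region:
  z(0, 0) = 0
  z(9.8, 0) = 58.8
  z(8, 3) = 63  ←
  z(0, 7) = 35
The maximum is at p = 8, q = 3.

p = 8, q = 3, z = 63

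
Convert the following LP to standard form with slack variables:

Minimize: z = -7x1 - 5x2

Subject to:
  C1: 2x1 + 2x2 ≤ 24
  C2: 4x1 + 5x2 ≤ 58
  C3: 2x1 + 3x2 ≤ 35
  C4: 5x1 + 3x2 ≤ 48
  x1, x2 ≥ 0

min z = -7x1 - 5x2

s.t.
  2x1 + 2x2 + s1 = 24
  4x1 + 5x2 + s2 = 58
  2x1 + 3x2 + s3 = 35
  5x1 + 3x2 + s4 = 48
  x1, x2, s1, s2, s3, s4 ≥ 0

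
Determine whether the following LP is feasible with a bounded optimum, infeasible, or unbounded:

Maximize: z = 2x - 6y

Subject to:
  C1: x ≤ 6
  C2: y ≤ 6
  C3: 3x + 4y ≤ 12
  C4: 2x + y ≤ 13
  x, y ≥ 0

Feasible with a bounded optimal solution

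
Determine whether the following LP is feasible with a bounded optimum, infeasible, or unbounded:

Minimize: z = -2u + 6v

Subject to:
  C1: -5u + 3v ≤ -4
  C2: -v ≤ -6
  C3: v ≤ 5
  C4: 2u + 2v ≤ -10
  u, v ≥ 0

Infeasible (no feasible solution exists)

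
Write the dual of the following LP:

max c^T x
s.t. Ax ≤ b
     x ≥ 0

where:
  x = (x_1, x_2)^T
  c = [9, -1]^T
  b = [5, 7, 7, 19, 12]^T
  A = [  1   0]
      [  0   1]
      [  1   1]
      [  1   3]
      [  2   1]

Primal max cᵀx s.t. Ax ≤ b, x ≥ 0  →  Dual min bᵀy s.t. Aᵀy ≥ c, y ≥ 0.

Minimize: z = 5y1 + 7y2 + 7y3 + 19y4 + 12y5

Subject to:
  y1 + y3 + y4 + 2y5 ≥ 9
  y2 + y3 + 3y4 + y5 ≥ -1
  y1, y2, y3, y4, y5 ≥ 0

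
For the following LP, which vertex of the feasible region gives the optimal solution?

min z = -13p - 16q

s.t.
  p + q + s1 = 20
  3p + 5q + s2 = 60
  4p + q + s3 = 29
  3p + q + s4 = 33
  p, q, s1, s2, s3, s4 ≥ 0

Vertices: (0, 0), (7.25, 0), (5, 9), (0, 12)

Evaluate the objective at each vertex of the feasible region:
  z(0, 0) = 0
  z(7.25, 0) = -94.25
  z(5, 9) = -209  ←
  z(0, 12) = -192
The minimum is at p = 5, q = 9.

(5, 9)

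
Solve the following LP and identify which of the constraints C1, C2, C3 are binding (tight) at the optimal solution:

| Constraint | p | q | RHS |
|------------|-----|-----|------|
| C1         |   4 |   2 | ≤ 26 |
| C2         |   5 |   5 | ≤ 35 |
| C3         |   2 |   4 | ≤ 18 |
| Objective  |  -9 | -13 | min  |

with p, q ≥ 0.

At p = 5, q = 2, compute slack b - a·x for each constraint:
  C1: 26 − 24 = 2  (slack)
  C2: 35 − 35 = 0  (binding)
  C3: 18 − 18 = 0  (binding)

Optimal: p = 5, q = 2
Binding: C2, C3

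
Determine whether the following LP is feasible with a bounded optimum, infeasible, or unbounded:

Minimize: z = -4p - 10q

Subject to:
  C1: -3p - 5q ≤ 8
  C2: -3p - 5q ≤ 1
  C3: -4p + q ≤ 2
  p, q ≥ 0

Unbounded (objective can decrease without bound)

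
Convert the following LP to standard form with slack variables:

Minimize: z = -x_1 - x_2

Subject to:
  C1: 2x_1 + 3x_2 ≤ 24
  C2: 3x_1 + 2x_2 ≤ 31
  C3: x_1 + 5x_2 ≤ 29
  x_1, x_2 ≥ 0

min z = -x_1 - x_2

s.t.
  2x_1 + 3x_2 + s1 = 24
  3x_1 + 2x_2 + s2 = 31
  x_1 + 5x_2 + s3 = 29
  x_1, x_2, s1, s2, s3 ≥ 0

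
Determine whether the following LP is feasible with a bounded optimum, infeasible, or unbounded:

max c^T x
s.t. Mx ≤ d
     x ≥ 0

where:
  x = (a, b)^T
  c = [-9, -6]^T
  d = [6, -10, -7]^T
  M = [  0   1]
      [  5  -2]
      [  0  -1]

Infeasible (no feasible solution exists)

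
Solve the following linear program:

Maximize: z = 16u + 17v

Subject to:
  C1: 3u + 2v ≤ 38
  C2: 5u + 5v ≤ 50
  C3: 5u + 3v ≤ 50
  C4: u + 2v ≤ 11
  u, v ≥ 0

Evaluate the objective at each vertex of the feasible region:
  z(0, 0) = 0
  z(10, 0) = 160
  z(9, 1) = 161  ←
  z(0, 5.5) = 93.5
The maximum is at u = 9, v = 1.

u = 9, v = 1, z = 161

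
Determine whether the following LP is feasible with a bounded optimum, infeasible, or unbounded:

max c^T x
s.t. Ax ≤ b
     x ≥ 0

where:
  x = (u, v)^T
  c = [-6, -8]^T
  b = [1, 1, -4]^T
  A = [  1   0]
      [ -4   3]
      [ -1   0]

Infeasible (no feasible solution exists)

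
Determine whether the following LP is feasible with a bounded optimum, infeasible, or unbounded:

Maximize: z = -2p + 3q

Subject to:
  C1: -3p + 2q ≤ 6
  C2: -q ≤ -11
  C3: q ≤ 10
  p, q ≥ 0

Infeasible (no feasible solution exists)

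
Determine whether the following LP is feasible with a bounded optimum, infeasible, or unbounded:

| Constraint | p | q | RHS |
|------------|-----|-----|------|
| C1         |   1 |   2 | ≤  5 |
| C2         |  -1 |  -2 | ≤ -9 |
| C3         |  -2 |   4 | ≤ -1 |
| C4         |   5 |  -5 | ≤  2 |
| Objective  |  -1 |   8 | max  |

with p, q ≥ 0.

Infeasible (no feasible solution exists)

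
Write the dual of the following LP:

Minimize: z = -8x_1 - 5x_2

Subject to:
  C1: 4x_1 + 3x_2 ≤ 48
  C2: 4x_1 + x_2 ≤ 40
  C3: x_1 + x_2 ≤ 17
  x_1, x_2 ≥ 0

Primal min cᵀx s.t. Ax ≤ b, x ≥ 0  →  Dual max −bᵀy s.t. Aᵀy ≥ −c, y ≥ 0.

Maximize: z = -48y1 - 40y2 - 17y3

Subject to:
  4y1 + 4y2 + y3 ≥ 8
  3y1 + y2 + y3 ≥ 5
  y1, y2, y3 ≥ 0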